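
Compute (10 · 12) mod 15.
Both factors are already reduced mod 15. 10 · 12 = 120. Dividing by 15: 120 = 8·15 + 0. So (10 · 12) mod 15 = 0.

Final answer: 0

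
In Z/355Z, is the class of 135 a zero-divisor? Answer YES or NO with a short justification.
YES

gcd(135, 355) = 5 > 1, so 135 is not a unit in Z/355Z. In Z/nZ every nonzero non-unit is a zero-divisor: explicitly, take b = 355/gcd = 71 ≠ 0 (mod 355); then 135·71 = 9585 = 27·355, i.e. 135·71 ≡ 0 (mod 355). So 135 is a zero-divisor.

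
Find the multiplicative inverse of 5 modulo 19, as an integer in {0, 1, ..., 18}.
5^(−1) ≡ 4 (mod 19)

Apply the extended Euclidean algorithm to (19, 5), tracking rows (r, s, t) with s·19 + t·5 = r. Each division r_prev = q·r_cur + r_new produces the new row as (previous row) − q·(current row):
  row A: (19, 1, 0)   [1·19 + 0·5 = 19]
  row B: (5, 0, 1)   [0·19 + 1·5 = 5]
  19 = 3·5 + 4   → row C = row A − 3·row B = (4, 1, −3)   [check: 1·19 − 3·5 = 4]
  5 = 1·4 + 1   → row D = row B − 1·row C = (1, −1, 4)   [check: −1·19 + 4·5 = 1]
  4 = 4·1 + 0   → remainder 0, stop. gcd = 1 (last nonzero row D).
The gcd is 1, so 5 is invertible mod 19. The last nonzero row gives −1·19 + 4·5 = 1, so t = 4. So 5^(−1) ≡ 4 (mod 19). Verify: 5 · 4 = 20 ≡ 1 (mod 19). ✓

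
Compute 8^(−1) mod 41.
Apply the extended Euclidean algorithm to (41, 8), tracking rows (r, s, t) with s·41 + t·8 = r. Each division r_prev = q·r_cur + r_new produces the new row as (previous row) − q·(current row):
  row A: (41, 1, 0)   [1·41 + 0·8 = 41]
  row B: (8, 0, 1)   [0·41 + 1·8 = 8]
  41 = 5·8 + 1   → row C = row A − 5·row B = (1, 1, −5)   [check: 1·41 − 5·8 = 1]
  8 = 8·1 + 0   → remainder 0, stop. gcd = 1 (last nonzero row C).
The gcd is 1, so 8 is invertible mod 41. The last nonzero row gives 1·41 − 5·8 = 1, so t = −5. So 8^(−1) ≡ −5 ≡ 36 (mod 41). Verify: 8 · 36 = 288 ≡ 1 (mod 41). ✓

Final answer: 8^(−1) ≡ 36 (mod 41)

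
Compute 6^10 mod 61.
Use repeated squaring. Binary(10) = 1010. Walk through the bits of the exponent 10 left-to-right: at each bit after the leading one, square the running value, then multiply by 6 if the bit is 1 (always reducing mod 61):
  bit 1 = 1 (leading): start with 6.
  bit 2 = 0: square 6^2 = 36 (mod 61).
  bit 3 = 1: square 36^2 = 1296 ≡ 15; bit is 1, so multiply 15·6 = 90 ≡ 29 (mod 61).
  bit 4 = 0: square 29^2 = 841 ≡ 48 (mod 61).
Final value: 6^10 ≡ 48 (mod 61).

Final answer: 48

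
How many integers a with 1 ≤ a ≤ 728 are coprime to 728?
The number of a ∈ {1, ..., 728} with gcd(a, 728) = 1 is by definition Euler's totient φ(728). φ is multiplicative, with φ(p^e) = p^e − p^(e−1). Factorise 728 = 2^3 · 7 · 13. Then
  φ(728) = (2^3 − 2^2) · (7 − 1) · (13 − 1) = 4 · 6 · 12 = 288.
So there are 288 such integers.

Final answer: 288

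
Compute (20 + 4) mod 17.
Reduce the summands first: 20 ≡ 3 (mod 17), so 20 + 4 ≡ 3 + 4 (mod 17). 3 + 4 = 7; 7 = 0·17 + 7, so (20 + 4) mod 17 = 7.

Final answer: 7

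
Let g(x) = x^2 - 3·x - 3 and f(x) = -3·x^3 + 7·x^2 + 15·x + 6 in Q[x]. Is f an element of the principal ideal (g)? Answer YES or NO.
YES

In Q[x] the ideal (g) consists of all multiples of g, so f ∈ (g) iff g | f, i.e. iff the remainder of f on division by g is 0. Divide f by g (g is monic, so eliminate the leading term of the running remainder at each step):
  leading term -3·x^3: subtract (-3·x)·g(x) = -3·x^3 + 9·x^2 + 9·x, leaving -2·x^2 + 6·x + 6
  leading term -2·x^2: subtract (-2)·g(x) = -2·x^2 + 6·x + 6, leaving 0
The remainder is 0, so f(x) = g(x) · h(x) with h(x) = -3·x - 2. Hence g | f, i.e. f ∈ (g).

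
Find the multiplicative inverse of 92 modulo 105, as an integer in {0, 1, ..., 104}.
92^(−1) ≡ 8 (mod 105)

Apply the extended Euclidean algorithm to (105, 92), tracking rows (r, s, t) with s·105 + t·92 = r. Each division r_prev = q·r_cur + r_new produces the new row as (previous row) − q·(current row):
  row A: (105, 1, 0)   [1·105 + 0·92 = 105]
  row B: (92, 0, 1)   [0·105 + 1·92 = 92]
  105 = 1·92 + 13   → row C = row A − 1·row B = (13, 1, −1)   [check: 1·105 − 1·92 = 13]
  92 = 7·13 + 1   → row D = row B − 7·row C = (1, −7, 8)   [check: −7·105 + 8·92 = 1]
  13 = 13·1 + 0   → remainder 0, stop. gcd = 1 (last nonzero row D).
The gcd is 1, so 92 is invertible mod 105. The last nonzero row gives −7·105 + 8·92 = 1, so t = 8. So 92^(−1) ≡ 8 (mod 105). Verify: 92 · 8 = 736 ≡ 1 (mod 105). ✓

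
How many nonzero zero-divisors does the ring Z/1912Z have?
In Z/1912Z each nonzero element is either a unit (gcd with 1912 is 1) or a zero-divisor (gcd > 1). The number of units is φ(1912): factorise 1912 = 2^3 · 239, so φ(1912) = (2^3 − 2^2) · (239 − 1) = 4 · 238 = 952. The nonzero elements number 1912 − 1 = 1911. Hence the nonzero zero-divisors number 1911 − 952 = 959.

Final answer: Z/1912Z has 959 nonzero zero-divisors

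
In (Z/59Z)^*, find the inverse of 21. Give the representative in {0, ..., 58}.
21^(−1) ≡ 45 (mod 59)

Apply the extended Euclidean algorithm to (59, 21), tracking rows (r, s, t) with s·59 + t·21 = r. Each division r_prev = q·r_cur + r_new produces the new row as (previous row) − q·(current row):
  row A: (59, 1, 0)   [1·59 + 0·21 = 59]
  row B: (21, 0, 1)   [0·59 + 1·21 = 21]
  59 = 2·21 + 17   → row C = row A − 2·row B = (17, 1, −2)   [check: 1·59 − 2·21 = 17]
  21 = 1·17 + 4   → row D = row B − 1·row C = (4, −1, 3)   [check: −1·59 + 3·21 = 4]
  17 = 4·4 + 1   → row E = row C − 4·row D = (1, 5, −14)   [check: 5·59 − 14·21 = 1]
  4 = 4·1 + 0   → remainder 0, stop. gcd = 1 (last nonzero row E).
The gcd is 1, so 21 is invertible mod 59. The last nonzero row gives 5·59 − 14·21 = 1, so t = −14. So 21^(−1) ≡ −14 ≡ 45 (mod 59). Verify: 21 · 45 = 945 ≡ 1 (mod 59). ✓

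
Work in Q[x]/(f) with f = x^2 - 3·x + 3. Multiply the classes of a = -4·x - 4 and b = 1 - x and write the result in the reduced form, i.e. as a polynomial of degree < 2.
First multiply in Q[x] without reducing: a · b = 4·x^2 - 4. Now divide by f(x) = x^2 - 3·x + 3, eliminating the leading term at each step:
  leading term 4·x^2: subtract (4)·f(x) = 4·x^2 - 12·x + 12, leaving 12·x - 16
The degree is now < 2, so this is the remainder. Hence a · b ≡ 12·x - 16 in Q[x]/(f).

Final answer: a · b ≡ 12·x - 16 (mod f(x))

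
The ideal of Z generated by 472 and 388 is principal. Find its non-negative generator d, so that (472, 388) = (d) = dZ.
In the PID Z, (a, b) is generated by gcd(a, b). Compute gcd(472, 388) with the extended Euclidean algorithm, tracking rows (r, s, t) with s·472 + t·388 = r:
  row A: (472, 1, 0)   [1·472 + 0·388 = 472]
  row B: (388, 0, 1)   [0·472 + 1·388 = 388]
  472 = 1·388 + 84   → row C = row A − 1·row B = (84, 1, −1)   [check: 1·472 − 1·388 = 84]
  388 = 4·84 + 52   → row D = row B − 4·row C = (52, −4, 5)   [check: −4·472 + 5·388 = 52]
  84 = 1·52 + 32   → row E = row C − 1·row D = (32, 5, −6)   [check: 5·472 − 6·388 = 32]
  52 = 1·32 + 20   → row F = row D − 1·row E = (20, −9, 11)   [check: −9·472 + 11·388 = 20]
  32 = 1·20 + 12   → row G = row E − 1·row F = (12, 14, −17)   [check: 14·472 − 17·388 = 12]
  20 = 1·12 + 8   → row H = row F − 1·row G = (8, −23, 28)   [check: −23·472 + 28·388 = 8]
  12 = 1·8 + 4   → row I = row G − 1·row H = (4, 37, −45)   [check: 37·472 − 45·388 = 4]
  8 = 2·4 + 0   → remainder 0, stop. gcd = 4 (last nonzero row I).
So gcd(472, 388) = 4, with Bézout identity 37·472 − 45·388 = 4. Containment (⊇): the Bézout identity exhibits 4 as an element of (472, 388), giving (4) ⊆ (472, 388). Containment (⊆): since 4 | 472 and 4 | 388 (472 = 4·118, 388 = 4·97), every Z-linear combination of 472 and 388 is divisible by 4, so (472, 388) ⊆ (4). Therefore (472, 388) = (4), d = 4.

Final answer: (472, 388) = (4); d = 4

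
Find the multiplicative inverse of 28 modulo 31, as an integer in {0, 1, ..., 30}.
28^(−1) ≡ 10 (mod 31)

Apply the extended Euclidean algorithm to (31, 28), tracking rows (r, s, t) with s·31 + t·28 = r. Each division r_prev = q·r_cur + r_new produces the new row as (previous row) − q·(current row):
  row A: (31, 1, 0)   [1·31 + 0·28 = 31]
  row B: (28, 0, 1)   [0·31 + 1·28 = 28]
  31 = 1·28 + 3   → row C = row A − 1·row B = (3, 1, −1)   [check: 1·31 − 1·28 = 3]
  28 = 9·3 + 1   → row D = row B − 9·row C = (1, −9, 10)   [check: −9·31 + 10·28 = 1]
  3 = 3·1 + 0   → remainder 0, stop. gcd = 1 (last nonzero row D).
The gcd is 1, so 28 is invertible mod 31. The last nonzero row gives −9·31 + 10·28 = 1, so t = 10. So 28^(−1) ≡ 10 (mod 31). Verify: 28 · 10 = 280 ≡ 1 (mod 31). ✓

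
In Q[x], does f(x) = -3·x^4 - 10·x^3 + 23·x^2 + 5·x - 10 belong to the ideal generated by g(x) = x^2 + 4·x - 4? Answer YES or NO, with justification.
In Q[x] the ideal (g) consists of all multiples of g, so f ∈ (g) iff g | f, i.e. iff the remainder of f on division by g is 0. Divide f by g (g is monic, so eliminate the leading term of the running remainder at each step):
  leading term -3·x^4: subtract (-3·x^2)·g(x) = -3·x^4 - 12·x^3 + 12·x^2, leaving 2·x^3 + 11·x^2 + 5·x - 10
  leading term 2·x^3: subtract (2·x)·g(x) = 2·x^3 + 8·x^2 - 8·x, leaving 3·x^2 + 13·x - 10
  leading term 3·x^2: subtract (3)·g(x) = 3·x^2 + 12·x - 12, leaving x + 2
The remainder r(x) = x + 2 ≠ 0 (and deg r < deg g), so g ∤ f, i.e. f ∉ (g).

Final answer: NO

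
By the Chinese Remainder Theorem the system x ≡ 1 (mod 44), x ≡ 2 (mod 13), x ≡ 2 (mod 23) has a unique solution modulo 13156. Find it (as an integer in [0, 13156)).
The moduli 44, 13, 23 are pairwise coprime, so by the CRT there is a unique solution mod 44·13·23 = 13156.
Solve by successive substitution. Start with x ≡ 1 (mod 44).
  Combine with x ≡ 2 (mod 13): write x = 1 + 44·t and require 1 + 44·t ≡ 2 (mod 13), i.e. 44·t ≡ 2 − 1 ≡ 1 (mod 13). Since 44^(−1) ≡ 8 (mod 13) (44 ≡ 5 (mod 13)), t ≡ 8·1 ≡ 8 (mod 13). So x ≡ 1 + 44·8 = 353 (mod 572).
  Combine with x ≡ 2 (mod 23): write x = 353 + 572·t and require 353 + 572·t ≡ 2 (mod 23), i.e. 572·t ≡ 2 − 353 ≡ 17 (mod 23). Since 572^(−1) ≡ 15 (mod 23) (572 ≡ 20 (mod 23)), t ≡ 15·17 ≡ 2 (mod 23). So x ≡ 353 + 572·2 = 1497 (mod 13156).
Unique solution in [0, 13156): x = 1497.

Final answer: x ≡ 1497 (mod 13156); the representative in [0, 13156) is 1497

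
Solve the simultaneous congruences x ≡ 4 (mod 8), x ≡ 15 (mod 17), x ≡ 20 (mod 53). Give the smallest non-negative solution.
The moduli 8, 17, 53 are pairwise coprime, so by the CRT there is a unique solution mod 8·17·53 = 7208.
Solve by successive substitution. Start with x ≡ 4 (mod 8).
  Combine with x ≡ 15 (mod 17): write x = 4 + 8·t and require 4 + 8·t ≡ 15 (mod 17), i.e. 8·t ≡ 15 − 4 ≡ 11 (mod 17). Since 8^(−1) ≡ 15 (mod 17), t ≡ 15·11 ≡ 12 (mod 17). So x ≡ 4 + 8·12 = 100 (mod 136).
  Combine with x ≡ 20 (mod 53): write x = 100 + 136·t and require 100 + 136·t ≡ 20 (mod 53), i.e. 136·t ≡ 20 − 100 ≡ 26 (mod 53). Since 136^(−1) ≡ 23 (mod 53) (136 ≡ 30 (mod 53)), t ≡ 23·26 ≡ 15 (mod 53). So x ≡ 100 + 136·15 = 2140 (mod 7208).
Unique solution in [0, 7208): x = 2140.

Final answer: x ≡ 2140 (mod 7208); the representative in [0, 7208) is 2140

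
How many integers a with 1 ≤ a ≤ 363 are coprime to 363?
220

The number of a ∈ {1, ..., 363} with gcd(a, 363) = 1 is by definition Euler's totient φ(363). φ is multiplicative, with φ(p^e) = p^e − p^(e−1). Factorise 363 = 3 · 11^2. Then
  φ(363) = (3 − 1) · (11^2 − 11^1) = 2 · 110 = 220.
So there are 220 such integers.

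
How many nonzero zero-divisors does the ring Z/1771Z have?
In Z/1771Z each nonzero element is either a unit (gcd with 1771 is 1) or a zero-divisor (gcd > 1). The number of units is φ(1771): factorise 1771 = 7 · 11 · 23, so φ(1771) = (7 − 1) · (11 − 1) · (23 − 1) = 6 · 10 · 22 = 1320. The nonzero elements number 1771 − 1 = 1770. Hence the nonzero zero-divisors number 1770 − 1320 = 450.

Final answer: Z/1771Z has 450 nonzero zero-divisors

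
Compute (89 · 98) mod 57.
Reduce the factors first: 89 ≡ 32, 98 ≡ 41 (mod 57), so 89 · 98 ≡ 32 · 41 (mod 57). 32 · 41 = 1312. Dividing by 57: 1312 = 23·57 + 1. So (89 · 98) mod 57 = 1.

Final answer: 1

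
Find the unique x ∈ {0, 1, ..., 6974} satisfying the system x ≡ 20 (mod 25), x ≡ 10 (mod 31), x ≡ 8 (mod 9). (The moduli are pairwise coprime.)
x ≡ 2645 (mod 6975); the representative in [0, 6975) is 2645

The moduli 25, 31, 9 are pairwise coprime, so by the CRT there is a unique solution mod 25·31·9 = 6975.
Solve by successive substitution. Start with x ≡ 20 (mod 25).
  Combine with x ≡ 10 (mod 31): write x = 20 + 25·t and require 20 + 25·t ≡ 10 (mod 31), i.e. 25·t ≡ 10 − 20 ≡ 21 (mod 31). Since 25^(−1) ≡ 5 (mod 31), t ≡ 5·21 ≡ 12 (mod 31). So x ≡ 20 + 25·12 = 320 (mod 775).
  Combine with x ≡ 8 (mod 9): write x = 320 + 775·t and require 320 + 775·t ≡ 8 (mod 9), i.e. 775·t ≡ 8 − 320 ≡ 3 (mod 9). Since 775^(−1) ≡ 1 (mod 9) (775 ≡ 1 (mod 9)), t ≡ 1·3 ≡ 3 (mod 9). So x ≡ 320 + 775·3 = 2645 (mod 6975).
Unique solution in [0, 6975): x = 2645.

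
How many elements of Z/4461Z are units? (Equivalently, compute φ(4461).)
An element a ∈ Z/4461Z is a unit iff gcd(a, 4461) = 1, so the number of units is φ(4461). φ is multiplicative, with φ(p^e) = p^e − p^(e−1). Factorise 4461 = 3 · 1487. Then
  φ(4461) = (3 − 1) · (1487 − 1) = 2 · 1486 = 2972.

Final answer: Z/4461Z has φ(4461) = 2972 units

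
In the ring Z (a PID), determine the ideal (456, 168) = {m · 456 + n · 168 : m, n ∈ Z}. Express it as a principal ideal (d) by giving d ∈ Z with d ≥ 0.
(456, 168) = (24); d = 24

In the PID Z, (a, b) is generated by gcd(a, b). Compute gcd(456, 168) with the extended Euclidean algorithm, tracking rows (r, s, t) with s·456 + t·168 = r:
  row A: (456, 1, 0)   [1·456 + 0·168 = 456]
  row B: (168, 0, 1)   [0·456 + 1·168 = 168]
  456 = 2·168 + 120   → row C = row A − 2·row B = (120, 1, −2)   [check: 1·456 − 2·168 = 120]
  168 = 1·120 + 48   → row D = row B − 1·row C = (48, −1, 3)   [check: −1·456 + 3·168 = 48]
  120 = 2·48 + 24   → row E = row C − 2·row D = (24, 3, −8)   [check: 3·456 − 8·168 = 24]
  48 = 2·24 + 0   → remainder 0, stop. gcd = 24 (last nonzero row E).
So gcd(456, 168) = 24, with Bézout identity 3·456 − 8·168 = 24. Containment (⊇): the Bézout identity exhibits 24 as an element of (456, 168), giving (24) ⊆ (456, 168). Containment (⊆): since 24 | 456 and 24 | 168 (456 = 24·19, 168 = 24·7), every Z-linear combination of 456 and 168 is divisible by 24, so (456, 168) ⊆ (24). Therefore (456, 168) = (24), d = 24.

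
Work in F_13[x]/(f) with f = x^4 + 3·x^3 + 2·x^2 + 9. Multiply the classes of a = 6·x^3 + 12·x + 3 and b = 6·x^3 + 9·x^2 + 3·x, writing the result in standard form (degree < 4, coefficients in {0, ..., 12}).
a · b ≡ 6·x^3 + 3·x^2 + x + 5 (mod f(x))

Multiply as integer polynomials: a · b = 36·x^6 + 54·x^5 + 90·x^4 + 126·x^3 + 63·x^2 + 9·x. Reducing coefficients mod 13: a · b ≡ 10·x^6 + 2·x^5 + 12·x^4 + 9·x^3 + 11·x^2 + 9·x. Now divide by f(x) = x^4 + 3·x^3 + 2·x^2 + 9 in F_13[x], eliminating the leading term at each step:
  leading term 10·x^6: subtract (10·x^2)·f(x) = 10·x^6 + 4·x^5 + 7·x^4 + 12·x^2, leaving 11·x^5 + 5·x^4 + 9·x^3 + 12·x^2 + 9·x (coefficients mod 13)
  leading term 11·x^5: subtract (11·x)·f(x) = 11·x^5 + 7·x^4 + 9·x^3 + 8·x, leaving 11·x^4 + 12·x^2 + x (coefficients mod 13)
  leading term 11·x^4: subtract (11)·f(x) = 11·x^4 + 7·x^3 + 9·x^2 + 8, leaving 6·x^3 + 3·x^2 + x + 5 (coefficients mod 13)
The degree is now < 4, so this is the remainder. Hence a · b ≡ 6·x^3 + 3·x^2 + x + 5 in F_13[x]/(f).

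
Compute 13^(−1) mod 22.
Apply the extended Euclidean algorithm to (22, 13), tracking rows (r, s, t) with s·22 + t·13 = r. Each division r_prev = q·r_cur + r_new produces the new row as (previous row) − q·(current row):
  row A: (22, 1, 0)   [1·22 + 0·13 = 22]
  row B: (13, 0, 1)   [0·22 + 1·13 = 13]
  22 = 1·13 + 9   → row C = row A − 1·row B = (9, 1, −1)   [check: 1·22 − 1·13 = 9]
  13 = 1·9 + 4   → row D = row B − 1·row C = (4, −1, 2)   [check: −1·22 + 2·13 = 4]
  9 = 2·4 + 1   → row E = row C − 2·row D = (1, 3, −5)   [check: 3·22 − 5·13 = 1]
  4 = 4·1 + 0   → remainder 0, stop. gcd = 1 (last nonzero row E).
The gcd is 1, so 13 is invertible mod 22. The last nonzero row gives 3·22 − 5·13 = 1, so t = −5. So 13^(−1) ≡ −5 ≡ 17 (mod 22). Verify: 13 · 17 = 221 ≡ 1 (mod 22). ✓

Final answer: 13^(−1) ≡ 17 (mod 22)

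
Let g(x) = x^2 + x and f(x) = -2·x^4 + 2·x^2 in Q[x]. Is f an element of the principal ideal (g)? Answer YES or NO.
In Q[x] the ideal (g) consists of all multiples of g, so f ∈ (g) iff g | f, i.e. iff the remainder of f on division by g is 0. Divide f by g (g is monic, so eliminate the leading term of the running remainder at each step):
  leading term -2·x^4: subtract (-2·x^2)·g(x) = -2·x^4 - 2·x^3, leaving 2·x^3 + 2·x^2
  leading term 2·x^3: subtract (2·x)·g(x) = 2·x^3 + 2·x^2, leaving 0
The remainder is 0, so f(x) = g(x) · h(x) with h(x) = -2·x^2 + 2·x. Hence g | f, i.e. f ∈ (g).

Final answer: YES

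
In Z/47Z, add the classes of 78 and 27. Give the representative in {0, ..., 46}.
Reduce the summands first: 78 ≡ 31 (mod 47), so 78 + 27 ≡ 31 + 27 (mod 47). 31 + 27 = 58; 58 = 1·47 + 11, so (78 + 27) mod 47 = 11.

Final answer: 11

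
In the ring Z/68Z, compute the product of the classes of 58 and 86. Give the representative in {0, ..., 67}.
Reduce the factors first: 86 ≡ 18 (mod 68), so 58 · 86 ≡ 58 · 18 (mod 68). 58 · 18 = 1044. Dividing by 68: 1044 = 15·68 + 24. So (58 · 86) mod 68 = 24.

Final answer: 24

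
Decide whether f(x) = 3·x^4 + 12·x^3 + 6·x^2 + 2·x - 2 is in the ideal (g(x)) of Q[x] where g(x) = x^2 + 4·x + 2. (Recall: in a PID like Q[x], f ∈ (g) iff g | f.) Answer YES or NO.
In Q[x] the ideal (g) consists of all multiples of g, so f ∈ (g) iff g | f, i.e. iff the remainder of f on division by g is 0. Divide f by g (g is monic, so eliminate the leading term of the running remainder at each step):
  leading term 3·x^4: subtract (3·x^2)·g(x) = 3·x^4 + 12·x^3 + 6·x^2, leaving 2·x - 2
The remainder r(x) = 2·x - 2 ≠ 0 (and deg r < deg g), so g ∤ f, i.e. f ∉ (g).

Final answer: NO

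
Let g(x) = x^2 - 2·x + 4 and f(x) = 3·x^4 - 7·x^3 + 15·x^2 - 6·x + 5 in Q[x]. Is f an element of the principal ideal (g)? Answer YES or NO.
In Q[x] the ideal (g) consists of all multiples of g, so f ∈ (g) iff g | f, i.e. iff the remainder of f on division by g is 0. Divide f by g (g is monic, so eliminate the leading term of the running remainder at each step):
  leading term 3·x^4: subtract (3·x^2)·g(x) = 3·x^4 - 6·x^3 + 12·x^2, leaving -x^3 + 3·x^2 - 6·x + 5
  leading term -x^3: subtract (-x)·g(x) = -x^3 + 2·x^2 - 4·x, leaving x^2 - 2·x + 5
  leading term x^2: subtract (1)·g(x) = x^2 - 2·x + 4, leaving 1
The remainder r(x) = 1 ≠ 0 (and deg r < deg g), so g ∤ f, i.e. f ∉ (g).

Final answer: NO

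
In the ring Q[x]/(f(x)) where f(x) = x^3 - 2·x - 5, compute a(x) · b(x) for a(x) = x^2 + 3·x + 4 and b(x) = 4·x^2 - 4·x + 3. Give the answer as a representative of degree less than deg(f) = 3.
First multiply in Q[x] without reducing: a · b = 4·x^4 + 8·x^3 + 7·x^2 - 7·x + 12. Now divide by f(x) = x^3 - 2·x - 5, eliminating the leading term at each step:
  leading term 4·x^4: subtract (4·x)·f(x) = 4·x^4 - 8·x^2 - 20·x, leaving 8·x^3 + 15·x^2 + 13·x + 12
  leading term 8·x^3: subtract (8)·f(x) = 8·x^3 - 16·x - 40, leaving 15·x^2 + 29·x + 52
The degree is now < 3, so this is the remainder. Hence a · b ≡ 15·x^2 + 29·x + 52 in Q[x]/(f).

Final answer: a · b ≡ 15·x^2 + 29·x + 52 (mod f(x))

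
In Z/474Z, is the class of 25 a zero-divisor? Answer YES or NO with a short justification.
gcd(25, 474) = 1, so 25 is a unit in Z/474Z (it has a multiplicative inverse). A unit cannot be a zero-divisor: if 25·b ≡ 0 then multiplying both sides by 25^(−1) gives b ≡ 0. So 25 is not a zero-divisor.

Final answer: NO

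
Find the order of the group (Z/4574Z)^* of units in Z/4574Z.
|(Z/4574Z)^*| = 2286

(Z/4574Z)^* consists of the classes a with gcd(a, 4574) = 1, so its order is φ(4574). φ is multiplicative, with φ(p^e) = p^e − p^(e−1). Factorise 4574 = 2 · 2287. Then
  φ(4574) = (2 − 1) · (2287 − 1) = 1 · 2286 = 2286.
Thus |(Z/4574Z)^*| = 2286.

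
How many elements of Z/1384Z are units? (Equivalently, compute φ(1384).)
Z/1384Z has φ(1384) = 688 units

An element a ∈ Z/1384Z is a unit iff gcd(a, 1384) = 1, so the number of units is φ(1384). φ is multiplicative, with φ(p^e) = p^e − p^(e−1). Factorise 1384 = 2^3 · 173. Then
  φ(1384) = (2^3 − 2^2) · (173 − 1) = 4 · 172 = 688.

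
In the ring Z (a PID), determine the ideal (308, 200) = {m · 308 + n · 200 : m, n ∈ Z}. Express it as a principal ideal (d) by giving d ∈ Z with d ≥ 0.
(308, 200) = (4); d = 4

In the PID Z, (a, b) is generated by gcd(a, b). Compute gcd(308, 200) with the extended Euclidean algorithm, tracking rows (r, s, t) with s·308 + t·200 = r:
  row A: (308, 1, 0)   [1·308 + 0·200 = 308]
  row B: (200, 0, 1)   [0·308 + 1·200 = 200]
  308 = 1·200 + 108   → row C = row A − 1·row B = (108, 1, −1)   [check: 1·308 − 1·200 = 108]
  200 = 1·108 + 92   → row D = row B − 1·row C = (92, −1, 2)   [check: −1·308 + 2·200 = 92]
  108 = 1·92 + 16   → row E = row C − 1·row D = (16, 2, −3)   [check: 2·308 − 3·200 = 16]
  92 = 5·16 + 12   → row F = row D − 5·row E = (12, −11, 17)   [check: −11·308 + 17·200 = 12]
  16 = 1·12 + 4   → row G = row E − 1·row F = (4, 13, −20)   [check: 13·308 − 20·200 = 4]
  12 = 3·4 + 0   → remainder 0, stop. gcd = 4 (last nonzero row G).
So gcd(308, 200) = 4, with Bézout identity 13·308 − 20·200 = 4. Containment (⊇): the Bézout identity exhibits 4 as an element of (308, 200), giving (4) ⊆ (308, 200). Containment (⊆): since 4 | 308 and 4 | 200 (308 = 4·77, 200 = 4·50), every Z-linear combination of 308 and 200 is divisible by 4, so (308, 200) ⊆ (4). Therefore (308, 200) = (4), d = 4.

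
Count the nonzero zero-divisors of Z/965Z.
In Z/965Z each nonzero element is either a unit (gcd with 965 is 1) or a zero-divisor (gcd > 1). The number of units is φ(965): factorise 965 = 5 · 193, so φ(965) = (5 − 1) · (193 − 1) = 4 · 192 = 768. The nonzero elements number 965 − 1 = 964. Hence the nonzero zero-divisors number 964 − 768 = 196.

Final answer: Z/965Z has 196 nonzero zero-divisors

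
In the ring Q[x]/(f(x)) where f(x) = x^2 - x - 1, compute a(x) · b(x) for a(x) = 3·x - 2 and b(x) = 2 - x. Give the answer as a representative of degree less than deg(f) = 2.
First multiply in Q[x] without reducing: a · b = -3·x^2 + 8·x - 4. Now divide by f(x) = x^2 - x - 1, eliminating the leading term at each step:
  leading term -3·x^2: subtract (-3)·f(x) = -3·x^2 + 3·x + 3, leaving 5·x - 7
The degree is now < 2, so this is the remainder. Hence a · b ≡ 5·x - 7 in Q[x]/(f).

Final answer: a · b ≡ 5·x - 7 (mod f(x))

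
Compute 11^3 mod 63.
Use repeated squaring. Binary(3) = 11. Walk through the bits of the exponent 3 left-to-right: at each bit after the leading one, square the running value, then multiply by 11 if the bit is 1 (always reducing mod 63):
  bit 1 = 1 (leading): start with 11.
  bit 2 = 1: square 11^2 = 121 ≡ 58; bit is 1, so multiply 58·11 = 638 ≡ 8 (mod 63).
Final value: 11^3 ≡ 8 (mod 63).

Final answer: 8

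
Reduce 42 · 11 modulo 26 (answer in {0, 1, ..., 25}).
Reduce the factors first: 42 ≡ 16 (mod 26), so 42 · 11 ≡ 16 · 11 (mod 26). 16 · 11 = 176. Dividing by 26: 176 = 6·26 + 20. So (42 · 11) mod 26 = 20.

Final answer: 20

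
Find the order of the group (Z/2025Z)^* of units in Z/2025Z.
|(Z/2025Z)^*| = 1080

(Z/2025Z)^* consists of the classes a with gcd(a, 2025) = 1, so its order is φ(2025). φ is multiplicative, with φ(p^e) = p^e − p^(e−1). Factorise 2025 = 3^4 · 5^2. Then
  φ(2025) = (3^4 − 3^3) · (5^2 − 5^1) = 54 · 20 = 1080.
Thus |(Z/2025Z)^*| = 1080.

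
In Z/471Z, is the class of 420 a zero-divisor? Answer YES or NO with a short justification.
gcd(420, 471) = 3 > 1, so 420 is not a unit in Z/471Z. In Z/nZ every nonzero non-unit is a zero-divisor: explicitly, take b = 471/gcd = 157 ≠ 0 (mod 471); then 420·157 = 65940 = 140·471, i.e. 420·157 ≡ 0 (mod 471). So 420 is a zero-divisor.

Final answer: YES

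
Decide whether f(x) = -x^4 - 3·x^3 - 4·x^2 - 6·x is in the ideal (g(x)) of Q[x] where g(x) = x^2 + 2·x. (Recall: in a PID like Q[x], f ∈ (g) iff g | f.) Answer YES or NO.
NO

In Q[x] the ideal (g) consists of all multiples of g, so f ∈ (g) iff g | f, i.e. iff the remainder of f on division by g is 0. Divide f by g (g is monic, so eliminate the leading term of the running remainder at each step):
  leading term -x^4: subtract (-x^2)·g(x) = -x^4 - 2·x^3, leaving -x^3 - 4·x^2 - 6·x
  leading term -x^3: subtract (-x)·g(x) = -x^3 - 2·x^2, leaving -2·x^2 - 6·x
  leading term -2·x^2: subtract (-2)·g(x) = -2·x^2 - 4·x, leaving -2·x
The remainder r(x) = -2·x ≠ 0 (and deg r < deg g), so g ∤ f, i.e. f ∉ (g).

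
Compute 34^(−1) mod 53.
Apply the extended Euclidean algorithm to (53, 34), tracking rows (r, s, t) with s·53 + t·34 = r. Each division r_prev = q·r_cur + r_new produces the new row as (previous row) − q·(current row):
  row A: (53, 1, 0)   [1·53 + 0·34 = 53]
  row B: (34, 0, 1)   [0·53 + 1·34 = 34]
  53 = 1·34 + 19   → row C = row A − 1·row B = (19, 1, −1)   [check: 1·53 − 1·34 = 19]
  34 = 1·19 + 15   → row D = row B − 1·row C = (15, −1, 2)   [check: −1·53 + 2·34 = 15]
  19 = 1·15 + 4   → row E = row C − 1·row D = (4, 2, −3)   [check: 2·53 − 3·34 = 4]
  15 = 3·4 + 3   → row F = row D − 3·row E = (3, −7, 11)   [check: −7·53 + 11·34 = 3]
  4 = 1·3 + 1   → row G = row E − 1·row F = (1, 9, −14)   [check: 9·53 − 14·34 = 1]
  3 = 3·1 + 0   → remainder 0, stop. gcd = 1 (last nonzero row G).
The gcd is 1, so 34 is invertible mod 53. The last nonzero row gives 9·53 − 14·34 = 1, so t = −14. So 34^(−1) ≡ −14 ≡ 39 (mod 53). Verify: 34 · 39 = 1326 ≡ 1 (mod 53). ✓

Final answer: 34^(−1) ≡ 39 (mod 53)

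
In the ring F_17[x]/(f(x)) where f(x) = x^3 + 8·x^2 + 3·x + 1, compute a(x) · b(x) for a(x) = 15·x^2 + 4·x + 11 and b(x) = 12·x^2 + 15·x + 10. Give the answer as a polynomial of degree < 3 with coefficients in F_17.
Multiply as integer polynomials: a · b = 180·x^4 + 273·x^3 + 342·x^2 + 205·x + 110. Reducing coefficients mod 17: a · b ≡ 10·x^4 + x^3 + 2·x^2 + x + 8. Now divide by f(x) = x^3 + 8·x^2 + 3·x + 1 in F_17[x], eliminating the leading term at each step:
  leading term 10·x^4: subtract (10·x)·f(x) = 10·x^4 + 12·x^3 + 13·x^2 + 10·x, leaving 6·x^3 + 6·x^2 + 8·x + 8 (coefficients mod 17)
  leading term 6·x^3: subtract (6)·f(x) = 6·x^3 + 14·x^2 + x + 6, leaving 9·x^2 + 7·x + 2 (coefficients mod 17)
The degree is now < 3, so this is the remainder. Hence a · b ≡ 9·x^2 + 7·x + 2 in F_17[x]/(f).

Final answer: a · b ≡ 9·x^2 + 7·x + 2 (mod f(x))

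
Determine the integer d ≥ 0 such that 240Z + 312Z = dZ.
(240, 312) = (24); d = 24

In the PID Z, (a, b) is generated by gcd(a, b). Compute gcd(312, 240) with the extended Euclidean algorithm, tracking rows (r, s, t) with s·312 + t·240 = r:
  row A: (312, 1, 0)   [1·312 + 0·240 = 312]
  row B: (240, 0, 1)   [0·312 + 1·240 = 240]
  312 = 1·240 + 72   → row C = row A − 1·row B = (72, 1, −1)   [check: 1·312 − 1·240 = 72]
  240 = 3·72 + 24   → row D = row B − 3·row C = (24, −3, 4)   [check: −3·312 + 4·240 = 24]
  72 = 3·24 + 0   → remainder 0, stop. gcd = 24 (last nonzero row D).
So gcd(240, 312) = 24, with Bézout identity −3·312 + 4·240 = 24. Containment (⊇): the Bézout identity exhibits 24 as an element of (240, 312), giving (24) ⊆ (240, 312). Containment (⊆): since 24 | 240 and 24 | 312 (240 = 24·10, 312 = 24·13), every Z-linear combination of 240 and 312 is divisible by 24, so (240, 312) ⊆ (24). Therefore (240, 312) = (24), d = 24.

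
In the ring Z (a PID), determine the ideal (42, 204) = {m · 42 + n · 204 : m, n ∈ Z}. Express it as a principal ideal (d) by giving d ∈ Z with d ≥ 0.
In the PID Z, (a, b) is generated by gcd(a, b). Compute gcd(204, 42) with the extended Euclidean algorithm, tracking rows (r, s, t) with s·204 + t·42 = r:
  row A: (204, 1, 0)   [1·204 + 0·42 = 204]
  row B: (42, 0, 1)   [0·204 + 1·42 = 42]
  204 = 4·42 + 36   → row C = row A − 4·row B = (36, 1, −4)   [check: 1·204 − 4·42 = 36]
  42 = 1·36 + 6   → row D = row B − 1·row C = (6, −1, 5)   [check: −1·204 + 5·42 = 6]
  36 = 6·6 + 0   → remainder 0, stop. gcd = 6 (last nonzero row D).
So gcd(42, 204) = 6, with Bézout identity −1·204 + 5·42 = 6. Containment (⊇): the Bézout identity exhibits 6 as an element of (42, 204), giving (6) ⊆ (42, 204). Containment (⊆): since 6 | 42 and 6 | 204 (42 = 6·7, 204 = 6·34), every Z-linear combination of 42 and 204 is divisible by 6, so (42, 204) ⊆ (6). Therefore (42, 204) = (6), d = 6.

Final answer: (42, 204) = (6); d = 6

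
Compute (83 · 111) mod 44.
Reduce the factors first: 83 ≡ 39, 111 ≡ 23 (mod 44), so 83 · 111 ≡ 39 · 23 (mod 44). 39 · 23 = 897. Dividing by 44: 897 = 20·44 + 17. So (83 · 111) mod 44 = 17.

Final answer: 17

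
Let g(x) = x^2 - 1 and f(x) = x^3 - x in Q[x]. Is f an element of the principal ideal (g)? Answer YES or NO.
In Q[x] the ideal (g) consists of all multiples of g, so f ∈ (g) iff g | f, i.e. iff the remainder of f on division by g is 0. Divide f by g (g is monic, so eliminate the leading term of the running remainder at each step):
  leading term x^3: subtract (x)·g(x) = x^3 - x, leaving 0
The remainder is 0, so f(x) = g(x) · h(x) with h(x) = x. Hence g | f, i.e. f ∈ (g).

Final answer: YES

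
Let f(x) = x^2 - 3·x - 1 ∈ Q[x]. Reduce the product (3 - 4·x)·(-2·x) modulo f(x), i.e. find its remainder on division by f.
a · b ≡ 18·x + 8 (mod f(x))

First multiply in Q[x] without reducing: a · b = 8·x^2 - 6·x. Now divide by f(x) = x^2 - 3·x - 1, eliminating the leading term at each step:
  leading term 8·x^2: subtract (8)·f(x) = 8·x^2 - 24·x - 8, leaving 18·x + 8
The degree is now < 2, so this is the remainder. Hence a · b ≡ 18·x + 8 in Q[x]/(f).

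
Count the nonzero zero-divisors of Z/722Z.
Z/722Z has 379 nonzero zero-divisors

In Z/722Z each nonzero element is either a unit (gcd with 722 is 1) or a zero-divisor (gcd > 1). The number of units is φ(722): factorise 722 = 2 · 19^2, so φ(722) = (2 − 1) · (19^2 − 19^1) = 1 · 342 = 342. The nonzero elements number 722 − 1 = 721. Hence the nonzero zero-divisors number 721 − 342 = 379.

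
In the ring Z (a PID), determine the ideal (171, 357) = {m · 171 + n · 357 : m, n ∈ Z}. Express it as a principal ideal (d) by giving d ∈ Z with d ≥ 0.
In the PID Z, (a, b) is generated by gcd(a, b). Compute gcd(357, 171) with the extended Euclidean algorithm, tracking rows (r, s, t) with s·357 + t·171 = r:
  row A: (357, 1, 0)   [1·357 + 0·171 = 357]
  row B: (171, 0, 1)   [0·357 + 1·171 = 171]
  357 = 2·171 + 15   → row C = row A − 2·row B = (15, 1, −2)   [check: 1·357 − 2·171 = 15]
  171 = 11·15 + 6   → row D = row B − 11·row C = (6, −11, 23)   [check: −11·357 + 23·171 = 6]
  15 = 2·6 + 3   → row E = row C − 2·row D = (3, 23, −48)   [check: 23·357 − 48·171 = 3]
  6 = 2·3 + 0   → remainder 0, stop. gcd = 3 (last nonzero row E).
So gcd(171, 357) = 3, with Bézout identity 23·357 − 48·171 = 3. Containment (⊇): the Bézout identity exhibits 3 as an element of (171, 357), giving (3) ⊆ (171, 357). Containment (⊆): since 3 | 171 and 3 | 357 (171 = 3·57, 357 = 3·119), every Z-linear combination of 171 and 357 is divisible by 3, so (171, 357) ⊆ (3). Therefore (171, 357) = (3), d = 3.

Final answer: (171, 357) = (3); d = 3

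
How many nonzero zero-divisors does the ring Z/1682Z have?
In Z/1682Z each nonzero element is either a unit (gcd with 1682 is 1) or a zero-divisor (gcd > 1). The number of units is φ(1682): factorise 1682 = 2 · 29^2, so φ(1682) = (2 − 1) · (29^2 − 29^1) = 1 · 812 = 812. The nonzero elements number 1682 − 1 = 1681. Hence the nonzero zero-divisors number 1681 − 812 = 869.

Final answer: Z/1682Z has 869 nonzero zero-divisors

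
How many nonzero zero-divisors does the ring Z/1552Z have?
In Z/1552Z each nonzero element is either a unit (gcd with 1552 is 1) or a zero-divisor (gcd > 1). The number of units is φ(1552): factorise 1552 = 2^4 · 97, so φ(1552) = (2^4 − 2^3) · (97 − 1) = 8 · 96 = 768. The nonzero elements number 1552 − 1 = 1551. Hence the nonzero zero-divisors number 1551 − 768 = 783.

Final answer: Z/1552Z has 783 nonzero zero-divisors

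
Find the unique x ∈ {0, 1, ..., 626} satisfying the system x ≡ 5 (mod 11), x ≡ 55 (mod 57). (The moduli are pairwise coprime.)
The moduli 11, 57 are pairwise coprime, so by the CRT there is a unique solution mod 11·57 = 627.
Solve by successive substitution. Start with x ≡ 5 (mod 11).
  Combine with x ≡ 55 (mod 57): write x = 5 + 11·t and require 5 + 11·t ≡ 55 (mod 57), i.e. 11·t ≡ 55 − 5 ≡ 50 (mod 57). Since 11^(−1) ≡ 26 (mod 57), t ≡ 26·50 ≡ 46 (mod 57). So x ≡ 5 + 11·46 = 511 (mod 627).
Unique solution in [0, 627): x = 511.

Final answer: x ≡ 511 (mod 627); the representative in [0, 627) is 511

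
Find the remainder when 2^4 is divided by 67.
16

Use repeated squaring. Binary(4) = 100. Walk through the bits of the exponent 4 left-to-right: at each bit after the leading one, square the running value, then multiply by 2 if the bit is 1 (always reducing mod 67):
  bit 1 = 1 (leading): start with 2.
  bit 2 = 0: square 2^2 = 4 (mod 67).
  bit 3 = 0: square 4^2 = 16 (mod 67).
Final value: 2^4 ≡ 16 (mod 67).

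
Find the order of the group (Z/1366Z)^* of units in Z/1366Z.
|(Z/1366Z)^*| = 682

(Z/1366Z)^* consists of the classes a with gcd(a, 1366) = 1, so its order is φ(1366). φ is multiplicative, with φ(p^e) = p^e − p^(e−1). Factorise 1366 = 2 · 683. Then
  φ(1366) = (2 − 1) · (683 − 1) = 1 · 682 = 682.
Thus |(Z/1366Z)^*| = 682.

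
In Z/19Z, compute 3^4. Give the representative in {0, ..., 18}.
5

Use repeated squaring. Binary(4) = 100. Walk through the bits of the exponent 4 left-to-right: at each bit after the leading one, square the running value, then multiply by 3 if the bit is 1 (always reducing mod 19):
  bit 1 = 1 (leading): start with 3.
  bit 2 = 0: square 3^2 = 9 (mod 19).
  bit 3 = 0: square 9^2 = 81 ≡ 5 (mod 19).
Final value: 3^4 ≡ 5 (mod 19).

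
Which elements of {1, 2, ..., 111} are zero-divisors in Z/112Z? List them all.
An element a ∈ Z/112Z (with a ≠ 0) is a zero-divisor iff gcd(a, 112) > 1 (because a is a unit precisely when gcd(a, n) = 1, and in Z/nZ every nonzero, non-unit element is a zero-divisor). Scan a = 1, ..., 111 and keep those with gcd(a, 112) > 1:
  gcd(2, 112) = 2, gcd(4, 112) = 4, gcd(6, 112) = 2, gcd(7, 112) = 7, gcd(8, 112) = 8, gcd(10, 112) = 2, gcd(12, 112) = 4, gcd(14, 112) = 14, gcd(16, 112) = 16, gcd(18, 112) = 2, gcd(20, 112) = 4, gcd(21, 112) = 7, gcd(22, 112) = 2, gcd(24, 112) = 8, gcd(26, 112) = 2, gcd(28, 112) = 28, gcd(30, 112) = 2, gcd(32, 112) = 16, gcd(34, 112) = 2, gcd(35, 112) = 7, gcd(36, 112) = 4, gcd(38, 112) = 2, gcd(40, 112) = 8, gcd(42, 112) = 14, gcd(44, 112) = 4, gcd(46, 112) = 2, gcd(48, 112) = 16, gcd(49, 112) = 7, gcd(50, 112) = 2, gcd(52, 112) = 4, gcd(54, 112) = 2, gcd(56, 112) = 56, gcd(58, 112) = 2, gcd(60, 112) = 4, gcd(62, 112) = 2, gcd(63, 112) = 7, gcd(64, 112) = 16, gcd(66, 112) = 2, gcd(68, 112) = 4, gcd(70, 112) = 14, gcd(72, 112) = 8, gcd(74, 112) = 2, gcd(76, 112) = 4, gcd(77, 112) = 7, gcd(78, 112) = 2, gcd(80, 112) = 16, gcd(82, 112) = 2, gcd(84, 112) = 28, gcd(86, 112) = 2, gcd(88, 112) = 8, gcd(90, 112) = 2, gcd(91, 112) = 7, gcd(92, 112) = 4, gcd(94, 112) = 2, gcd(96, 112) = 16, gcd(98, 112) = 14, gcd(100, 112) = 4, gcd(102, 112) = 2, gcd(104, 112) = 8, gcd(105, 112) = 7, gcd(106, 112) = 2, gcd(108, 112) = 4, gcd(110, 112) = 2.
All other a ∈ {1, ..., 111} have gcd(a, 112) = 1 and are units. So the nonzero zero-divisors are exactly the 63 values of a appearing in this scan.

Final answer: nonzero zero-divisors of Z/112Z = {2, 4, 6, 7, 8, 10, 12, 14, 16, 18, 20, 21, 22, 24, 26, 28, 30, 32, 34, 35, 36, 38, 40, 42, 44, 46, 48, 49, 50, 52, 54, 56, 58, 60, 62, 63, 64, 66, 68, 70, 72, 74, 76, 77, 78, 80, 82, 84, 86, 88, 90, 91, 92, 94, 96, 98, 100, 102, 104, 105, 106, 108, 110}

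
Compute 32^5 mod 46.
Use repeated squaring. Binary(5) = 101. Walk through the bits of the exponent 5 left-to-right: at each bit after the leading one, square the running value, then multiply by 32 if the bit is 1 (always reducing mod 46):
  bit 1 = 1 (leading): start with 32.
  bit 2 = 0: square 32^2 = 1024 ≡ 12 (mod 46).
  bit 3 = 1: square 12^2 = 144 ≡ 6; bit is 1, so multiply 6·32 = 192 ≡ 8 (mod 46).
Final value: 32^5 ≡ 8 (mod 46).

Final answer: 8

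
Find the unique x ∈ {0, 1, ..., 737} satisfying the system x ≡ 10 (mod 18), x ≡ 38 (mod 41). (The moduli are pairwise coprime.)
The moduli 18, 41 are pairwise coprime, so by the CRT there is a unique solution mod 18·41 = 738.
Solve by successive substitution. Start with x ≡ 10 (mod 18).
  Combine with x ≡ 38 (mod 41): write x = 10 + 18·t and require 10 + 18·t ≡ 38 (mod 41), i.e. 18·t ≡ 38 − 10 ≡ 28 (mod 41). Since 18^(−1) ≡ 16 (mod 41), t ≡ 16·28 ≡ 38 (mod 41). So x ≡ 10 + 18·38 = 694 (mod 738).
Unique solution in [0, 738): x = 694.

Final answer: x ≡ 694 (mod 738); the representative in [0, 738) is 694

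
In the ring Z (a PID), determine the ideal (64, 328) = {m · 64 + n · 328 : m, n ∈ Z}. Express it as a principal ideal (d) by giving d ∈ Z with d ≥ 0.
(64, 328) = (8); d = 8

In the PID Z, (a, b) is generated by gcd(a, b). Compute gcd(328, 64) with the extended Euclidean algorithm, tracking rows (r, s, t) with s·328 + t·64 = r:
  row A: (328, 1, 0)   [1·328 + 0·64 = 328]
  row B: (64, 0, 1)   [0·328 + 1·64 = 64]
  328 = 5·64 + 8   → row C = row A − 5·row B = (8, 1, −5)   [check: 1·328 − 5·64 = 8]
  64 = 8·8 + 0   → remainder 0, stop. gcd = 8 (last nonzero row C).
So gcd(64, 328) = 8, with Bézout identity 1·328 − 5·64 = 8. Containment (⊇): the Bézout identity exhibits 8 as an element of (64, 328), giving (8) ⊆ (64, 328). Containment (⊆): since 8 | 64 and 8 | 328 (64 = 8·8, 328 = 8·41), every Z-linear combination of 64 and 328 is divisible by 8, so (64, 328) ⊆ (8). Therefore (64, 328) = (8), d = 8.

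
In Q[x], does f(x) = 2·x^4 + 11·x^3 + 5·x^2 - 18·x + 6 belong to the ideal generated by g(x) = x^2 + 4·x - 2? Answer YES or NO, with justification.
YES

In Q[x] the ideal (g) consists of all multiples of g, so f ∈ (g) iff g | f, i.e. iff the remainder of f on division by g is 0. Divide f by g (g is monic, so eliminate the leading term of the running remainder at each step):
  leading term 2·x^4: subtract (2·x^2)·g(x) = 2·x^4 + 8·x^3 - 4·x^2, leaving 3·x^3 + 9·x^2 - 18·x + 6
  leading term 3·x^3: subtract (3·x)·g(x) = 3·x^3 + 12·x^2 - 6·x, leaving -3·x^2 - 12·x + 6
  leading term -3·x^2: subtract (-3)·g(x) = -3·x^2 - 12·x + 6, leaving 0
The remainder is 0, so f(x) = g(x) · h(x) with h(x) = 2·x^2 + 3·x - 3. Hence g | f, i.e. f ∈ (g).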